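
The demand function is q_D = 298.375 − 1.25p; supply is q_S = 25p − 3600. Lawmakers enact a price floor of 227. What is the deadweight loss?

4043

In inverse form: demand p = 238.7 − 0.8q, supply p = 144 + 0.04q.
Competitive equilibrium: 238.7 − 0.8q = 144 + 0.04q → q* = 112.7381, p* = 148.5095.
At the floor p = 227, quantity demanded = (238.7 − 227)/0.8 = 14.625.
Sellers' marginal cost at q' = 14.625: 144 + 0.04·14.625 = 144.585.
Δq = 112.7381 − 14.625 = 98.1131; wedge = 227 − 144.585 = 82.415.
Welfare loss = ½ × 98.1131 × 82.415 = 4043.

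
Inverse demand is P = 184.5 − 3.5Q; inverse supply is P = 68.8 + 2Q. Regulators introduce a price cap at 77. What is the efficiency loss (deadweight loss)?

788.81

Competitive equilibrium: 184.5 − 3.5Q = 68.8 + 2Q → Q* = 21.0364, P* = 110.8727.
At the ceiling P = 77, quantity supplied = (77 − 68.8)/2 = 4.1.
Willingness to pay at Q' = 4.1: 184.5 − 3.5·4.1 = 170.15.
ΔQ = 21.0364 − 4.1 = 16.9364; wedge = 170.15 − 77 = 93.15.
Welfare loss = ½ × 16.9364 × 93.15 = 788.81.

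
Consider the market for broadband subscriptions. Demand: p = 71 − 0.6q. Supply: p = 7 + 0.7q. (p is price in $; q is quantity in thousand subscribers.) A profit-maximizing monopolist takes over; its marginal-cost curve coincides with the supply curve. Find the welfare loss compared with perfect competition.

$157.10 thousand

Competitive equilibrium: 71 − 0.6q = 7 + 0.7q → q* = 49.2308, p* = 41.4615.
Marginal revenue: MR = 71 − 1.2q. Set MR = MC: 71 − 1.2q = 7 + 0.7q → q_m = 33.6842.
Price p_m = 71 − 0.6·33.6842 = 50.7895; MC(q_m) = 7 + 0.7·33.6842 = 30.5789.
Competitive q* = 49.2308, so Δq = 15.5466; wedge = 50.7895 − 30.5789 = 20.2106.
DWL = ½ × 15.5466 × 20.2106 = $157.10 thousand.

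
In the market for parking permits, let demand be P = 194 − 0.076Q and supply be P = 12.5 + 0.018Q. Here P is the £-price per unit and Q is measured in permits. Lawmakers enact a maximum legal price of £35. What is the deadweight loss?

£21787.23

Competitive equilibrium: 194 − 0.076Q = 12.5 + 0.018Q → Q* = 1930.85106, P* = 47.25532.
At the ceiling P = 35, quantity supplied = (35 − 12.5)/0.018 = 1250.
Willingness to pay at Q' = 1250: 194 − 0.076·1250 = 99.
ΔQ = 1930.85106 − 1250 = 680.85106; wedge = 99 − 35 = 64.
Welfare loss = ½ × 680.85106 × 64 = £21787.23.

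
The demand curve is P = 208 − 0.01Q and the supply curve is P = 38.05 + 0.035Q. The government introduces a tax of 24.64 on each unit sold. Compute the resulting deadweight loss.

6745.88

Competitive equilibrium: 208 − 0.01Q = 38.05 + 0.035Q → Q* = 3776.6667, P* = 170.2333.
With the tax, the buyer price exceeds the seller price by 24.64: (208 − 0.01Q) − (38.05 + 0.035Q) = 24.64 → Q' = 3229.1111.
ΔQ = 3776.6667 − 3229.1111 = 547.5556; the wedge equals the tax, 24.64.
The triangle = ½ × 547.5556 × 24.64 = 6745.88.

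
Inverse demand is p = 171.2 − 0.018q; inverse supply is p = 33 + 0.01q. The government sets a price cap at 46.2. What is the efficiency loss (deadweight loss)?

Competitive equilibrium: 171.2 − 0.018q = 33 + 0.01q → q* = 4935.7143, p* = 82.3571.
At the ceiling p = 46.2, quantity supplied = (46.2 − 33)/0.01 = 1320.
Willingness to pay at q' = 1320: 171.2 − 0.018·1320 = 147.44.
Δq = 4935.7143 − 1320 = 3615.7143; wedge = 147.44 − 46.2 = 101.24.
The triangle = ½ × 3615.7143 × 101.24 = 183027.46.

183027.46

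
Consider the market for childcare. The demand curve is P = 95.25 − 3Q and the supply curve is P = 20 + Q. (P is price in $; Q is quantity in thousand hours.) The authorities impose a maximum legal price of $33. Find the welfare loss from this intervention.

Competitive equilibrium: 95.25 − 3Q = 20 + Q → Q* = 18.8125, P* = 38.8125.
At the ceiling P = 33, quantity supplied = (33 − 20)/1 = 13.
Willingness to pay at Q' = 13: 95.25 − 3·13 = 56.25.
ΔQ = 18.8125 − 13 = 5.8125; wedge = 56.25 − 33 = 23.25.
Welfare loss = ½ × 5.8125 × 23.25 = $67.57 thousand.

$67.57 thousand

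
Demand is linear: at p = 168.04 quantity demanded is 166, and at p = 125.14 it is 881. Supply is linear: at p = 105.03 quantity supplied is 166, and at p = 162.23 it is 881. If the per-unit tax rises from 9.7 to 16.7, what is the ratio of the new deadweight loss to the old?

2.964

Demand slope = (125.14 − 168.04)/(881 − 166) = −0.06, so p = 178 − 0.06q.
Supply slope = (162.23 − 105.03)/(881 − 166) = 0.08, so p = 91.75 + 0.08q.
Competitive equilibrium: 178 − 0.06q = 91.75 + 0.08q → q* = 616.0714, p* = 141.0357.
For a per-unit tax t: Δq = t/0.14, so DWL = ½·t·(t/0.14) = t²/0.28.
At t = 9.7: DWL = 336.036. At t = 16.7: DWL = 996.036.
Ratio = (16.7/9.7)² = 2.964.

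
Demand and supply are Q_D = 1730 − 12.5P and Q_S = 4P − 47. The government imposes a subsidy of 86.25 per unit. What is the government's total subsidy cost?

55644.32

In inverse form: demand P = 138.4 − 0.08Q, supply P = 11.75 + 0.25Q.
Competitive equilibrium: 138.4 − 0.08Q = 11.75 + 0.25Q → Q* = 383.7879, P* = 107.697.
The subsidy lowers effective supply by 86.25: P = 0.25Q − 74.5.
New quantity: 138.4 − 0.08Q = 0.25Q − 74.5 → Q' = 645.1515.
Total subsidy cost = 86.25 × 645.1515 = 55644.32.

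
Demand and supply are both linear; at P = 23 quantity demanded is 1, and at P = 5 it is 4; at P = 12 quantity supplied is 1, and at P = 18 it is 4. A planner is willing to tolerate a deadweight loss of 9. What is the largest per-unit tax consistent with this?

Demand slope = (5 − 23)/(4 − 1) = −6, so P = 29 − 6Q.
Supply slope = (18 − 12)/(4 − 1) = 2, so P = 10 + 2Q.
Competitive equilibrium: 29 − 6Q = 10 + 2Q → Q* = 2.375, P* = 14.75.
A tax t gives ΔQ = t/8 and wedge t, so DWL = t²/16.
t²/16 = 9 → t² = 144 → t = 12.

12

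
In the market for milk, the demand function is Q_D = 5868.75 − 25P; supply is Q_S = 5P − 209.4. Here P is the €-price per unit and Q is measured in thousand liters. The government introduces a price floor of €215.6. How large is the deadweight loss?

€12665.25 thousand

In inverse form: demand P = 234.75 − 0.04Q, supply P = 41.88 + 0.2Q.
Competitive equilibrium: 234.75 − 0.04Q = 41.88 + 0.2Q → Q* = 803.625, P* = 202.605.
At the floor P = 215.6, quantity demanded = (234.75 − 215.6)/0.04 = 478.75.
Sellers' marginal cost at Q' = 478.75: 41.88 + 0.2·478.75 = 137.63.
ΔQ = 803.625 − 478.75 = 324.875; wedge = 215.6 − 137.63 = 77.97.
Deadweight loss = ½ × 324.875 × 77.97 = €12665.25 thousand.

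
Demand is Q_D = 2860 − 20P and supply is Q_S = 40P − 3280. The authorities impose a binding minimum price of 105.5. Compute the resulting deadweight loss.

In inverse form: demand P = 143 − 0.05Q, supply P = 82 + 0.025Q.
Competitive equilibrium: 143 − 0.05Q = 82 + 0.025Q → Q* = 813.3333, P* = 102.3333.
At the floor P = 105.5, quantity demanded = (143 − 105.5)/0.05 = 750.
Sellers' marginal cost at Q' = 750: 82 + 0.025·750 = 100.75.
ΔQ = 813.3333 − 750 = 63.3333; wedge = 105.5 − 100.75 = 4.75.
DWL = ½ × 63.3333 × 4.75 = 150.42.

150.42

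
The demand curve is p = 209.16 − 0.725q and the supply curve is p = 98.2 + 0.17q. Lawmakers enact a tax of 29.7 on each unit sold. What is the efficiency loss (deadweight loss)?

492.79

Competitive equilibrium: 209.16 − 0.725q = 98.2 + 0.17q → q* = 123.9777, p* = 119.2762.
With the tax, the buyer price exceeds the seller price by 29.7: (209.16 − 0.725q) − (98.2 + 0.17q) = 29.7 → q' = 90.7933.
Δq = 123.9777 − 90.7933 = 33.1844; the wedge equals the tax, 29.7.
DWL = ½ × 33.1844 × 29.7 = 492.79.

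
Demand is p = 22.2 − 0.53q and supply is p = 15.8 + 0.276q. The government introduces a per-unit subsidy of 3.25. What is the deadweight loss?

Competitive equilibrium: 22.2 − 0.53q = 15.8 + 0.276q → q* = 7.9404, p* = 17.9916.
The subsidy lowers effective supply by 3.25: p = 12.55 + 0.276q.
New quantity: 22.2 − 0.53q = 12.55 + 0.276q → q' = 11.9727.
Overproduction Δq = 11.9727 − 7.9404 = 4.0323; wedge = subsidy = 3.25.
Welfare loss = ½ × 4.0323 × 3.25 = 6.55.

6.55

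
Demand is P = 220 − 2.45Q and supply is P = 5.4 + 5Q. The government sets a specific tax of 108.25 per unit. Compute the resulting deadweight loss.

Competitive equilibrium: 220 − 2.45Q = 5.4 + 5Q → Q* = 28.8054, P* = 149.4268.
With the tax, the buyer price exceeds the seller price by 108.25: (220 − 2.45Q) − (5.4 + 5Q) = 108.25 → Q' = 14.2752.
ΔQ = 28.8054 − 14.2752 = 14.5302; the wedge equals the tax, 108.25.
Deadweight loss = ½ × 14.5302 × 108.25 = 786.45.

786.45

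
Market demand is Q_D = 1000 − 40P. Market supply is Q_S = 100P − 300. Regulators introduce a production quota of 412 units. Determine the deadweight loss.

In inverse form: demand P = 25 − 0.025Q, supply P = 3 + 0.01Q.
Competitive equilibrium: 25 − 0.025Q = 3 + 0.01Q → Q* = 628.5714, P* = 9.2857.
At Q = 412: demand price = 25 − 0.025·412 = 14.7; supply price = 3 + 0.01·412 = 7.12.
ΔQ = 628.5714 − 412 = 216.5714; wedge = 14.7 − 7.12 = 7.58.
Welfare loss = ½ × 216.5714 × 7.58 = 820.81.

820.81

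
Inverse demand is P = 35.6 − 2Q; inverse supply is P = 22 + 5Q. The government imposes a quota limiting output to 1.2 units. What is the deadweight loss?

1.93

Competitive equilibrium: 35.6 − 2Q = 22 + 5Q → Q* = 1.9429, P* = 31.7143.
At Q = 1.2: demand price = 35.6 − 2·1.2 = 33.2; supply price = 22 + 5·1.2 = 28.
ΔQ = 1.9429 − 1.2 = 0.7429; wedge = 33.2 − 28 = 5.2.
DWL = ½ × 0.7429 × 5.2 = 1.93.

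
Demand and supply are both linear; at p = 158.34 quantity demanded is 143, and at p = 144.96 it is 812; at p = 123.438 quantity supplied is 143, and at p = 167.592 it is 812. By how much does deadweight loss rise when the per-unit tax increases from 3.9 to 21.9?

2700

Demand slope = (144.96 − 158.34)/(812 − 143) = −0.02, so p = 161.2 − 0.02q.
Supply slope = (167.592 − 123.438)/(812 − 143) = 0.066, so p = 114 + 0.066q.
Competitive equilibrium: 161.2 − 0.02q = 114 + 0.066q → q* = 548.8372, p* = 150.2233.
For a per-unit tax t: Δq = t/0.086, so DWL = ½·t·(t/0.086) = t²/0.172.
At t = 3.9: DWL = 88.43. At t = 21.9: DWL = 2788.43.
Increase = 2788.43 − 88.43 = 2700.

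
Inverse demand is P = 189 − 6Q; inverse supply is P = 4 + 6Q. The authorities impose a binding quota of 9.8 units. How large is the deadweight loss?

189.28

Competitive equilibrium: 189 − 6Q = 4 + 6Q → Q* = 15.4167, P* = 96.5.
At Q = 9.8: demand price = 189 − 6·9.8 = 130.2; supply price = 4 + 6·9.8 = 62.8.
ΔQ = 15.4167 − 9.8 = 5.6167; wedge = 130.2 − 62.8 = 67.4.
The triangle = ½ × 5.6167 × 67.4 = 189.28.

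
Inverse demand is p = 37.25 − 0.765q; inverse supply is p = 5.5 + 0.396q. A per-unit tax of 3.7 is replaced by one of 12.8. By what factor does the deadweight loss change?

11.968

Competitive equilibrium: 37.25 − 0.765q = 5.5 + 0.396q → q* = 27.3471, p* = 16.3295.
For a per-unit tax t: Δq = t/1.161, so DWL = ½·t·(t/1.161) = t²/2.322.
At t = 3.7: DWL = 5.896. At t = 12.8: DWL = 70.560.
Ratio = (12.8/3.7)² = 11.968.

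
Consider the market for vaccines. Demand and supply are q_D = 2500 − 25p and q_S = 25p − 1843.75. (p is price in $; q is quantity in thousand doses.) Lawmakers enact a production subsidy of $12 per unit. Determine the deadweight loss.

In inverse form: demand p = 100 − 0.04q, supply p = 73.75 + 0.04q.
Competitive equilibrium: 100 − 0.04q = 73.75 + 0.04q → q* = 328.125, p* = 86.875.
The subsidy lowers effective supply by 12: p = 61.75 + 0.04q.
New quantity: 100 − 0.04q = 61.75 + 0.04q → q' = 478.125.
Overproduction Δq = 478.125 − 328.125 = 150; wedge = subsidy = 12.
The triangle = ½ × 150 × 12 = $900 thousand.

$900 thousand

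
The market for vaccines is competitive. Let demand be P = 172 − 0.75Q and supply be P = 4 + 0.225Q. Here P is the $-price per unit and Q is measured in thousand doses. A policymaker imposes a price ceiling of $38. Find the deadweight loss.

$219.03 thousand

Competitive equilibrium: 172 − 0.75Q = 4 + 0.225Q → Q* = 172.3077, P* = 42.7692.
At the ceiling P = 38, quantity supplied = (38 − 4)/0.225 = 151.1111.
Willingness to pay at Q' = 151.1111: 172 − 0.75·151.1111 = 58.6667.
ΔQ = 172.3077 − 151.1111 = 21.1966; wedge = 58.6667 − 38 = 20.6667.
DWL = ½ × 21.1966 × 20.6667 = $219.03 thousand.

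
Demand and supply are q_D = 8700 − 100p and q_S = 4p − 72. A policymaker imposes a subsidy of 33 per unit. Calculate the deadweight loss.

In inverse form: demand p = 87 − 0.01q, supply p = 18 + 0.25q.
Competitive equilibrium: 87 − 0.01q = 18 + 0.25q → q* = 265.3846, p* = 84.3462.
The subsidy lowers effective supply by 33: p = 0.25q − 15.
New quantity: 87 − 0.01q = 0.25q − 15 → q' = 392.3077.
Overproduction Δq = 392.3077 − 265.3846 = 126.9231; wedge = subsidy = 33.
The triangle = ½ × 126.9231 × 33 = 2094.23.

2094.23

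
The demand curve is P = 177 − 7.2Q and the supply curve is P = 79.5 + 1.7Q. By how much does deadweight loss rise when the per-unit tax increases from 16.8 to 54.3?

149.79

Competitive equilibrium: 177 − 7.2Q = 79.5 + 1.7Q → Q* = 10.9551, P* = 98.1236.
For a per-unit tax t: ΔQ = t/8.9, so DWL = ½·t·(t/8.9) = t²/17.8.
At t = 16.8: DWL = 15.856. At t = 54.3: DWL = 165.646.
Increase = 165.646 − 15.856 = 149.79.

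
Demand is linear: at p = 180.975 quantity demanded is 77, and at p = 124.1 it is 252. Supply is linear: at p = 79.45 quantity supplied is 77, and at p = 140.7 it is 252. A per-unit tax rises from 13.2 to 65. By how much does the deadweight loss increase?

Demand slope = (124.1 − 180.975)/(252 − 77) = −0.325, so p = 206 − 0.325q.
Supply slope = (140.7 − 79.45)/(252 − 77) = 0.35, so p = 52.5 + 0.35q.
Competitive equilibrium: 206 − 0.325q = 52.5 + 0.35q → q* = 227.4074, p* = 132.0926.
For a per-unit tax t: Δq = t/0.675, so DWL = ½·t·(t/0.675) = t²/1.35.
At t = 13.2: DWL = 129.067. At t = 65: DWL = 3129.63.
Increase = 3129.63 − 129.067 = 3000.56.

3000.56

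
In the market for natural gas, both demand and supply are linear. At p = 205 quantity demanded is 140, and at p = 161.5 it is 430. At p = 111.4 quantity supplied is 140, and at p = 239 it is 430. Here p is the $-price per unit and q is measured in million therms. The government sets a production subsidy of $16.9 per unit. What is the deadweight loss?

$242.04 million

Demand slope = (161.5 − 205)/(430 − 140) = −0.15, so p = 226 − 0.15q.
Supply slope = (239 − 111.4)/(430 − 140) = 0.44, so p = 49.8 + 0.44q.
Competitive equilibrium: 226 − 0.15q = 49.8 + 0.44q → q* = 298.6441, p* = 181.2034.
The subsidy lowers effective supply by 16.9: p = 32.9 + 0.44q.
New quantity: 226 − 0.15q = 32.9 + 0.44q → q' = 327.2881.
Overproduction Δq = 327.2881 − 298.6441 = 28.644; wedge = subsidy = 16.9.
Welfare loss = ½ × 28.644 × 16.9 = $242.04 million.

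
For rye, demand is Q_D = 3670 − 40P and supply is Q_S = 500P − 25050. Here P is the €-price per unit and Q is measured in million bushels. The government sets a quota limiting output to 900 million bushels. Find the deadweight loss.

In inverse form: demand P = 91.75 − 0.025Q, supply P = 50.1 + 0.002Q.
Competitive equilibrium: 91.75 − 0.025Q = 50.1 + 0.002Q → Q* = 1542.5926, P* = 53.1852.
At Q = 900: demand price = 91.75 − 0.025·900 = 69.25; supply price = 50.1 + 0.002·900 = 51.9.
ΔQ = 1542.5926 − 900 = 642.5926; wedge = 69.25 − 51.9 = 17.35.
Deadweight loss = ½ × 642.5926 × 17.35 = €5574.49 million.

€5574.49 million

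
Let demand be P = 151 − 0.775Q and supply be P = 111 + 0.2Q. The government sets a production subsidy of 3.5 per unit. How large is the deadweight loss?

6.28

Competitive equilibrium: 151 − 0.775Q = 111 + 0.2Q → Q* = 41.0256, P* = 119.2051.
The subsidy lowers effective supply by 3.5: P = 107.5 + 0.2Q.
New quantity: 151 − 0.775Q = 107.5 + 0.2Q → Q' = 44.6154.
Overproduction ΔQ = 44.6154 − 41.0256 = 3.5898; wedge = subsidy = 3.5.
DWL = ½ × 3.5898 × 3.5 = 6.28.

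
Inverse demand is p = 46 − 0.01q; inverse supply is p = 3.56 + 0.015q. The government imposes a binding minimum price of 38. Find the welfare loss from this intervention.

10071.072

Competitive equilibrium: 46 − 0.01q = 3.56 + 0.015q → q* = 1697.6, p* = 29.024.
At the floor p = 38, quantity demanded = (46 − 38)/0.01 = 800.
Sellers' marginal cost at q' = 800: 3.56 + 0.015·800 = 15.56.
Δq = 1697.6 − 800 = 897.6; wedge = 38 − 15.56 = 22.44.
The triangle = ½ × 897.6 × 22.44 = 10071.072.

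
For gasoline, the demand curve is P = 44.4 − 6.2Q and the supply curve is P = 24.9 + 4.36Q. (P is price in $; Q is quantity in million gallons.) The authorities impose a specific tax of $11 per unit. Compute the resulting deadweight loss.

Competitive equilibrium: 44.4 − 6.2Q = 24.9 + 4.36Q → Q* = 1.8466, P* = 32.9511.
With the tax, the buyer price exceeds the seller price by 11: (44.4 − 6.2Q) − (24.9 + 4.36Q) = 11 → Q' = 0.8049.
ΔQ = 1.8466 − 0.8049 = 1.0417; the wedge equals the tax, 11.
The triangle = ½ × 1.0417 × 11 = $5.73 million.

$5.73 million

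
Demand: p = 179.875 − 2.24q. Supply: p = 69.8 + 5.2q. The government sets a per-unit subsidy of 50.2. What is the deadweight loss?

169.36

Competitive equilibrium: 179.875 − 2.24q = 69.8 + 5.2q → q* = 14.795, p* = 146.7341.
The subsidy lowers effective supply by 50.2: p = 19.6 + 5.2q.
New quantity: 179.875 − 2.24q = 19.6 + 5.2q → q' = 21.5423.
Overproduction Δq = 21.5423 − 14.795 = 6.7473; wedge = subsidy = 50.2.
Welfare loss = ½ × 6.7473 × 50.2 = 169.36.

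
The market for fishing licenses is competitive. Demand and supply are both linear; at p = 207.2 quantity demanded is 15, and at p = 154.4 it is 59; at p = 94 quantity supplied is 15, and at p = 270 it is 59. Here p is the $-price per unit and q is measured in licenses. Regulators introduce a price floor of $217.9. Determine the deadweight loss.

Demand slope = (154.4 − 207.2)/(59 − 15) = −1.2, so p = 225.2 − 1.2q.
Supply slope = (270 − 94)/(59 − 15) = 4, so p = 34 + 4q.
Competitive equilibrium: 225.2 − 1.2q = 34 + 4q → q* = 36.76923, p* = 181.07692.
At the floor p = 217.9, quantity demanded = (225.2 − 217.9)/1.2 = 6.08333.
Sellers' marginal cost at q' = 6.08333: 34 + 4·6.08333 = 58.33332.
Δq = 36.76923 − 6.08333 = 30.6859; wedge = 217.9 − 58.33332 = 159.56668.
DWL = ½ × 30.6859 × 159.56668 = $2448.22.

$2448.22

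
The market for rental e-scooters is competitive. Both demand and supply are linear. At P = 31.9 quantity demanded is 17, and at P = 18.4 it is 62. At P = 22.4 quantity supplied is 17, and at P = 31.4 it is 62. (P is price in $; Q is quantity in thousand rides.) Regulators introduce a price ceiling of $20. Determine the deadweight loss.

Demand slope = (18.4 − 31.9)/(62 − 17) = −0.3, so P = 37 − 0.3Q.
Supply slope = (31.4 − 22.4)/(62 − 17) = 0.2, so P = 19 + 0.2Q.
Competitive equilibrium: 37 − 0.3Q = 19 + 0.2Q → Q* = 36, P* = 26.2.
At the ceiling P = 20, quantity supplied = (20 − 19)/0.2 = 5.
Willingness to pay at Q' = 5: 37 − 0.3·5 = 35.5.
ΔQ = 36 − 5 = 31; wedge = 35.5 − 20 = 15.5.
The triangle = ½ × 31 × 15.5 = $240.25 thousand.

$240.25 thousand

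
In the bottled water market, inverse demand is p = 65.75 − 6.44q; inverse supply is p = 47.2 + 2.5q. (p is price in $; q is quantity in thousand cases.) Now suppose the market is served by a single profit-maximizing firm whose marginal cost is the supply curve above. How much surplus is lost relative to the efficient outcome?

$3.37 thousand

Competitive equilibrium: 65.75 − 6.44q = 47.2 + 2.5q → q* = 2.0749, p* = 52.3874.
Marginal revenue: MR = 65.75 − 12.88q. Set MR = MC: 65.75 − 12.88q = 47.2 + 2.5q → q_m = 1.2061.
Price p_m = 65.75 − 6.44·1.2061 = 57.9827; MC(q_m) = 47.2 + 2.5·1.2061 = 50.2153.
Competitive q* = 2.0749, so Δq = 0.8688; wedge = 57.9827 − 50.2153 = 7.7674.
Welfare loss = ½ × 0.8688 × 7.7674 = $3.37 thousand.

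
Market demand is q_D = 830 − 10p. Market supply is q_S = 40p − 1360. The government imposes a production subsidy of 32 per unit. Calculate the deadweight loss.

In inverse form: demand p = 83 − 0.1q, supply p = 34 + 0.025q.
Competitive equilibrium: 83 − 0.1q = 34 + 0.025q → q* = 392, p* = 43.8.
The subsidy lowers effective supply by 32: p = 2 + 0.025q.
New quantity: 83 − 0.1q = 2 + 0.025q → q' = 648.
Overproduction Δq = 648 − 392 = 256; wedge = subsidy = 32.
DWL = ½ × 256 × 32 = 4096.

4096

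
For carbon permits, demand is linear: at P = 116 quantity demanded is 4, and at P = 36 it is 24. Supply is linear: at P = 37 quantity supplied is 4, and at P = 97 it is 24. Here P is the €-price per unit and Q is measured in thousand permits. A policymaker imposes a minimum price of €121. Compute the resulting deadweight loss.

Demand slope = (36 − 116)/(24 − 4) = −4, so P = 132 − 4Q.
Supply slope = (97 − 37)/(24 − 4) = 3, so P = 25 + 3Q.
Competitive equilibrium: 132 − 4Q = 25 + 3Q → Q* = 15.2857, P* = 70.8571.
At the floor P = 121, quantity demanded = (132 − 121)/4 = 2.75.
Sellers' marginal cost at Q' = 2.75: 25 + 3·2.75 = 33.25.
ΔQ = 15.2857 − 2.75 = 12.5357; wedge = 121 − 33.25 = 87.75.
The triangle = ½ × 12.5357 × 87.75 = €550 thousand.

€550 thousand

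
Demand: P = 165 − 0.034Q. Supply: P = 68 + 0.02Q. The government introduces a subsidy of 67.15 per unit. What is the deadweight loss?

Competitive equilibrium: 165 − 0.034Q = 68 + 0.02Q → Q* = 1796.2963, P* = 103.9259.
The subsidy lowers effective supply by 67.15: P = 0.85 + 0.02Q.
New quantity: 165 − 0.034Q = 0.85 + 0.02Q → Q' = 3039.8148.
Overproduction ΔQ = 3039.8148 − 1796.2963 = 1243.5185; wedge = subsidy = 67.15.
The triangle = ½ × 1243.5185 × 67.15 = 41751.13.

41751.13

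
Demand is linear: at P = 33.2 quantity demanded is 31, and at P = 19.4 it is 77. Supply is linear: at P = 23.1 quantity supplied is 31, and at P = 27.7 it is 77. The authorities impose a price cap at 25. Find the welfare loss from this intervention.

Demand slope = (19.4 − 33.2)/(77 − 31) = −0.3, so P = 42.5 − 0.3Q.
Supply slope = (27.7 − 23.1)/(77 − 31) = 0.1, so P = 20 + 0.1Q.
Competitive equilibrium: 42.5 − 0.3Q = 20 + 0.1Q → Q* = 56.25, P* = 25.625.
At the ceiling P = 25, quantity supplied = (25 − 20)/0.1 = 50.
Willingness to pay at Q' = 50: 42.5 − 0.3·50 = 27.5.
ΔQ = 56.25 − 50 = 6.25; wedge = 27.5 − 25 = 2.5.
Deadweight loss = ½ × 6.25 × 2.5 = 7.81.

7.81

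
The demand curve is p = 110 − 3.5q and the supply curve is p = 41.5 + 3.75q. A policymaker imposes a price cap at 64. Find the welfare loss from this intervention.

Competitive equilibrium: 110 − 3.5q = 41.5 + 3.75q → q* = 9.4483, p* = 76.931.
At the ceiling p = 64, quantity supplied = (64 − 41.5)/3.75 = 6.
Willingness to pay at q' = 6: 110 − 3.5·6 = 89.
Δq = 9.4483 − 6 = 3.4483; wedge = 89 − 64 = 25.
The triangle = ½ × 3.4483 × 25 = 43.10.

43.10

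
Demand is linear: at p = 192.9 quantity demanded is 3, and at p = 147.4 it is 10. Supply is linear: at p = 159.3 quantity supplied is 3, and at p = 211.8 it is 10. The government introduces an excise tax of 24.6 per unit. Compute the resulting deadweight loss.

Demand slope = (147.4 − 192.9)/(10 − 3) = −6.5, so p = 212.4 − 6.5q.
Supply slope = (211.8 − 159.3)/(10 − 3) = 7.5, so p = 136.8 + 7.5q.
Competitive equilibrium: 212.4 − 6.5q = 136.8 + 7.5q → q* = 5.4, p* = 177.3.
With the tax, the buyer price exceeds the seller price by 24.6: (212.4 − 6.5q) − (136.8 + 7.5q) = 24.6 → q' = 3.6429.
Δq = 5.4 − 3.6429 = 1.7571; the wedge equals the tax, 24.6.
Deadweight loss = ½ × 1.7571 × 24.6 = 21.61.

21.61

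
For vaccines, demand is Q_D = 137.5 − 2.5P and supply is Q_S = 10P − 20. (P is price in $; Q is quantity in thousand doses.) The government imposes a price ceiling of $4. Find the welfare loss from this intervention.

In inverse form: demand P = 55 − 0.4Q, supply P = 2 + 0.1Q.
Competitive equilibrium: 55 − 0.4Q = 2 + 0.1Q → Q* = 106, P* = 12.6.
At the ceiling P = 4, quantity supplied = (4 − 2)/0.1 = 20.
Willingness to pay at Q' = 20: 55 − 0.4·20 = 47.
ΔQ = 106 − 20 = 86; wedge = 47 − 4 = 43.
DWL = ½ × 86 × 43 = $1849 thousand.

$1849 thousand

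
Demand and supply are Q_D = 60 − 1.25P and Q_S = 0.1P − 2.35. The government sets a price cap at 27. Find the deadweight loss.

19.88

In inverse form: demand P = 48 − 0.8Q, supply P = 23.5 + 10Q.
Competitive equilibrium: 48 − 0.8Q = 23.5 + 10Q → Q* = 2.2685, P* = 46.1852.
At the ceiling P = 27, quantity supplied = (27 − 23.5)/10 = 0.35.
Willingness to pay at Q' = 0.35: 48 − 0.8·0.35 = 47.72.
ΔQ = 2.2685 − 0.35 = 1.9185; wedge = 47.72 − 27 = 20.72.
DWL = ½ × 1.9185 × 20.72 = 19.88.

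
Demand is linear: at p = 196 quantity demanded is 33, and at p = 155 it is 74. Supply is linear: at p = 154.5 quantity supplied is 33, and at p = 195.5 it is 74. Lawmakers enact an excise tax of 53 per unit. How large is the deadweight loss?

702.25

Demand slope = (155 − 196)/(74 − 33) = −1, so p = 229 − q.
Supply slope = (195.5 − 154.5)/(74 − 33) = 1, so p = 121.5 + q.
Competitive equilibrium: 229 − q = 121.5 + q → q* = 53.75, p* = 175.25.
With the tax, the buyer price exceeds the seller price by 53: (229 − q) − (121.5 + q) = 53 → q' = 27.25.
Δq = 53.75 − 27.25 = 26.5; the wedge equals the tax, 53.
Welfare loss = ½ × 26.5 × 53 = 702.25.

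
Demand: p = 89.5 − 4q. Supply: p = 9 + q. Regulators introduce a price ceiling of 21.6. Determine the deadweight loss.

30.625

Competitive equilibrium: 89.5 − 4q = 9 + q → q* = 16.1, p* = 25.1.
At the ceiling p = 21.6, quantity supplied = (21.6 − 9)/1 = 12.6.
Willingness to pay at q' = 12.6: 89.5 − 4·12.6 = 39.1.
Δq = 16.1 − 12.6 = 3.5; wedge = 39.1 − 21.6 = 17.5.
Welfare loss = ½ × 3.5 × 17.5 = 30.625.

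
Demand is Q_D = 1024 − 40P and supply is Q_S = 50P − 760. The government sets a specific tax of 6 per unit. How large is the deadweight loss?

400

In inverse form: demand P = 25.6 − 0.025Q, supply P = 15.2 + 0.02Q.
Competitive equilibrium: 25.6 − 0.025Q = 15.2 + 0.02Q → Q* = 231.1111, P* = 19.8222.
With the tax, the buyer price exceeds the seller price by 6: (25.6 − 0.025Q) − (15.2 + 0.02Q) = 6 → Q' = 97.7778.
ΔQ = 231.1111 − 97.7778 = 133.3333; the wedge equals the tax, 6.
Deadweight loss = ½ × 133.3333 × 6 = 400.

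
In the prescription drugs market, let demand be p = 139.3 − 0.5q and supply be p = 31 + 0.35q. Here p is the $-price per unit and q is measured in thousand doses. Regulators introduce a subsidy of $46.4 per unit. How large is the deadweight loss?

$1266.45 thousand

Competitive equilibrium: 139.3 − 0.5q = 31 + 0.35q → q* = 127.4118, p* = 75.5941.
The subsidy lowers effective supply by 46.4: p = 0.35q − 15.4.
New quantity: 139.3 − 0.5q = 0.35q − 15.4 → q' = 182.
Overproduction Δq = 182 − 127.4118 = 54.5882; wedge = subsidy = 46.4.
Deadweight loss = ½ × 54.5882 × 46.4 = $1266.45 thousand.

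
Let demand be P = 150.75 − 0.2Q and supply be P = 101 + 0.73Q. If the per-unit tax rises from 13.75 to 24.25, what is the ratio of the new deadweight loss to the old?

3.110

Competitive equilibrium: 150.75 − 0.2Q = 101 + 0.73Q → Q* = 53.4946, P* = 140.0511.
For a per-unit tax t: ΔQ = t/0.93, so DWL = ½·t·(t/0.93) = t²/1.86.
At t = 13.75: DWL = 101.647. At t = 24.25: DWL = 316.163.
Ratio = (24.25/13.75)² = 3.110.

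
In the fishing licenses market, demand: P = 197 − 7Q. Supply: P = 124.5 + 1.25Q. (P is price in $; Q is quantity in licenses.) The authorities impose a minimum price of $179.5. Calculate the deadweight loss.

$163.09

Competitive equilibrium: 197 − 7Q = 124.5 + 1.25Q → Q* = 8.7879, P* = 135.4848.
At the floor P = 179.5, quantity demanded = (197 − 179.5)/7 = 2.5.
Sellers' marginal cost at Q' = 2.5: 124.5 + 1.25·2.5 = 127.625.
ΔQ = 8.7879 − 2.5 = 6.2879; wedge = 179.5 − 127.625 = 51.875.
Deadweight loss = ½ × 6.2879 × 51.875 = $163.09.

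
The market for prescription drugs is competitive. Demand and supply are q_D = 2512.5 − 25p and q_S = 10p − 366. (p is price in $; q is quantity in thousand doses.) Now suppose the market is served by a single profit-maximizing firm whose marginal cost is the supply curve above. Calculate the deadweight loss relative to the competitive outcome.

$720.14 thousand

In inverse form: demand p = 100.5 − 0.04q, supply p = 36.6 + 0.1q.
Competitive equilibrium: 100.5 − 0.04q = 36.6 + 0.1q → q* = 456.4286, p* = 82.2429.
Marginal revenue: MR = 100.5 − 0.08q. Set MR = MC: 100.5 − 0.08q = 36.6 + 0.1q → q_m = 355.
Price p_m = 100.5 − 0.04·355 = 86.3; MC(q_m) = 36.6 + 0.1·355 = 72.1.
Competitive q* = 456.4286, so Δq = 101.4286; wedge = 86.3 − 72.1 = 14.2.
Welfare loss = ½ × 101.4286 × 14.2 = $720.14 thousand.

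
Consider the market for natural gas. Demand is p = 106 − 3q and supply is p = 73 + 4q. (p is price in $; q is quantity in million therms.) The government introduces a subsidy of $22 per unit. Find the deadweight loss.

$34.57 million

Competitive equilibrium: 106 − 3q = 73 + 4q → q* = 4.7143, p* = 91.8571.
The subsidy lowers effective supply by 22: p = 51 + 4q.
New quantity: 106 − 3q = 51 + 4q → q' = 7.8571.
Overproduction Δq = 7.8571 − 4.7143 = 3.1428; wedge = subsidy = 22.
DWL = ½ × 3.1428 × 22 = $34.57 million.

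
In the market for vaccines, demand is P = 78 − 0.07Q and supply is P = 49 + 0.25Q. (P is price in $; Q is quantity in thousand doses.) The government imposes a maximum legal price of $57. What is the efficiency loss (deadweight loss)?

$549.90 thousand

Competitive equilibrium: 78 − 0.07Q = 49 + 0.25Q → Q* = 90.625, P* = 71.6563.
At the ceiling P = 57, quantity supplied = (57 − 49)/0.25 = 32.
Willingness to pay at Q' = 32: 78 − 0.07·32 = 75.76.
ΔQ = 90.625 − 32 = 58.625; wedge = 75.76 − 57 = 18.76.
DWL = ½ × 58.625 × 18.76 = $549.90 thousand.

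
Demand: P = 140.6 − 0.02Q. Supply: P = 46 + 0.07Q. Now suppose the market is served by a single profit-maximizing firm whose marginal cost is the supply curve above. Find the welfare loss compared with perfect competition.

1643.56

Competitive equilibrium: 140.6 − 0.02Q = 46 + 0.07Q → Q* = 1051.1111, P* = 119.5778.
Marginal revenue: MR = 140.6 − 0.04Q. Set MR = MC: 140.6 − 0.04Q = 46 + 0.07Q → Q_m = 860.
Price P_m = 140.6 − 0.02·860 = 123.4; MC(Q_m) = 46 + 0.07·860 = 106.2.
Competitive Q* = 1051.1111, so ΔQ = 191.1111; wedge = 123.4 − 106.2 = 17.2.
The triangle = ½ × 191.1111 × 17.2 = 1643.56.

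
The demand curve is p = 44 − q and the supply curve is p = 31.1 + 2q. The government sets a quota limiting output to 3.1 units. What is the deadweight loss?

Competitive equilibrium: 44 − q = 31.1 + 2q → q* = 4.3, p* = 39.7.
At q = 3.1: demand price = 44 − 1·3.1 = 40.9; supply price = 31.1 + 2·3.1 = 37.3.
Δq = 4.3 − 3.1 = 1.2; wedge = 40.9 − 37.3 = 3.6.
Welfare loss = ½ × 1.2 × 3.6 = 2.16.

2.16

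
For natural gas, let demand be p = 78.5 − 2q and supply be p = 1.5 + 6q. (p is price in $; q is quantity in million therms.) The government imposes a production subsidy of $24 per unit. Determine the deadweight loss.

Competitive equilibrium: 78.5 − 2q = 1.5 + 6q → q* = 9.625, p* = 59.25.
The subsidy lowers effective supply by 24: p = 6q − 22.5.
New quantity: 78.5 − 2q = 6q − 22.5 → q' = 12.625.
Overproduction Δq = 12.625 − 9.625 = 3; wedge = subsidy = 24.
The triangle = ½ × 3 × 24 = $36 million.

$36 million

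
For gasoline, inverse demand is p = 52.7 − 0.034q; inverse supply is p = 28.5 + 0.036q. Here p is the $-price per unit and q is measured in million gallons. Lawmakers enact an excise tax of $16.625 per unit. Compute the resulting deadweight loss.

$1974.22 million

Competitive equilibrium: 52.7 − 0.034q = 28.5 + 0.036q → q* = 345.7143, p* = 40.9457.
With the tax, the buyer price exceeds the seller price by 16.625: (52.7 − 0.034q) − (28.5 + 0.036q) = 16.625 → q' = 108.2143.
Δq = 345.7143 − 108.2143 = 237.5; the wedge equals the tax, 16.625.
The triangle = ½ × 237.5 × 16.625 = $1974.22 million.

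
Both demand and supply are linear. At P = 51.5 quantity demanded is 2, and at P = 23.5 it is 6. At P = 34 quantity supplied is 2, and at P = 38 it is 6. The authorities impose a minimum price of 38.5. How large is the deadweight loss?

0.44

Demand slope = (23.5 − 51.5)/(6 − 2) = −7, so P = 65.5 − 7Q.
Supply slope = (38 − 34)/(6 − 2) = 1, so P = 32 + Q.
Competitive equilibrium: 65.5 − 7Q = 32 + Q → Q* = 4.1875, P* = 36.1875.
At the floor P = 38.5, quantity demanded = (65.5 − 38.5)/7 = 3.8571.
Sellers' marginal cost at Q' = 3.8571: 32 + 1·3.8571 = 35.8571.
ΔQ = 4.1875 − 3.8571 = 0.3304; wedge = 38.5 − 35.8571 = 2.6429.
Welfare loss = ½ × 0.3304 × 2.6429 = 0.44.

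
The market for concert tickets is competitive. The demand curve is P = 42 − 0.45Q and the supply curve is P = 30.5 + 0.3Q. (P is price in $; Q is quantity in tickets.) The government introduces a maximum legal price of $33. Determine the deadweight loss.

Competitive equilibrium: 42 − 0.45Q = 30.5 + 0.3Q → Q* = 15.3333, P* = 35.1.
At the ceiling P = 33, quantity supplied = (33 − 30.5)/0.3 = 8.3333.
Willingness to pay at Q' = 8.3333: 42 − 0.45·8.3333 = 38.25.
ΔQ = 15.3333 − 8.3333 = 7; wedge = 38.25 − 33 = 5.25.
Deadweight loss = ½ × 7 × 5.25 = $18.375.

$18.375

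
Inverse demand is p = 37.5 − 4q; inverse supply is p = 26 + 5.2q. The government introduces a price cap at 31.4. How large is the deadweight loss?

0.21

Competitive equilibrium: 37.5 − 4q = 26 + 5.2q → q* = 1.25, p* = 32.5.
At the ceiling p = 31.4, quantity supplied = (31.4 − 26)/5.2 = 1.0385.
Willingness to pay at q' = 1.0385: 37.5 − 4·1.0385 = 33.346.
Δq = 1.25 − 1.0385 = 0.2115; wedge = 33.346 − 31.4 = 1.946.
The triangle = ½ × 0.2115 × 1.946 = 0.21.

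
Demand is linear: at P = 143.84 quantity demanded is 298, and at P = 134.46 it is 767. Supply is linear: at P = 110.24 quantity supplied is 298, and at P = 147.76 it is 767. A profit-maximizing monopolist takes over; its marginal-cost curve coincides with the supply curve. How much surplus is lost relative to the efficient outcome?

Demand slope = (134.46 − 143.84)/(767 − 298) = −0.02, so P = 149.8 − 0.02Q.
Supply slope = (147.76 − 110.24)/(767 − 298) = 0.08, so P = 86.4 + 0.08Q.
Competitive equilibrium: 149.8 − 0.02Q = 86.4 + 0.08Q → Q* = 634, P* = 137.12.
Marginal revenue: MR = 149.8 − 0.04Q. Set MR = MC: 149.8 − 0.04Q = 86.4 + 0.08Q → Q_m = 528.3333.
Price P_m = 149.8 − 0.02·528.3333 = 139.2333; MC(Q_m) = 86.4 + 0.08·528.3333 = 128.6667.
Competitive Q* = 634, so ΔQ = 105.6667; wedge = 139.2333 − 128.6667 = 10.5666.
Deadweight loss = ½ × 105.6667 × 10.5666 = 558.27.

558.27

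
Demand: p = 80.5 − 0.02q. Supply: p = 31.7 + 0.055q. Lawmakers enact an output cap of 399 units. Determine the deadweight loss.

2375.10

Competitive equilibrium: 80.5 − 0.02q = 31.7 + 0.055q → q* = 650.6667, p* = 67.4867.
At q = 399: demand price = 80.5 − 0.02·399 = 72.52; supply price = 31.7 + 0.055·399 = 53.645.
Δq = 650.6667 − 399 = 251.6667; wedge = 72.52 − 53.645 = 18.875.
Welfare loss = ½ × 251.6667 × 18.875 = 2375.10.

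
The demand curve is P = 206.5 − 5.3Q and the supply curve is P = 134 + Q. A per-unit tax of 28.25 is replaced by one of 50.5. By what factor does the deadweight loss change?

3.196

Competitive equilibrium: 206.5 − 5.3Q = 134 + Q → Q* = 11.5079, P* = 145.5079.
For a per-unit tax t: ΔQ = t/6.3, so DWL = ½·t·(t/6.3) = t²/12.6.
At t = 28.25: DWL = 63.338. At t = 50.5: DWL = 202.401.
Ratio = (50.5/28.25)² = 3.196.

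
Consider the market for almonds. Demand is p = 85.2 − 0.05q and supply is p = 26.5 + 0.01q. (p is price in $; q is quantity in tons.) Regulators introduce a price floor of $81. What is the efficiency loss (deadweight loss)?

Competitive equilibrium: 85.2 − 0.05q = 26.5 + 0.01q → q* = 978.3333, p* = 36.2833.
At the floor p = 81, quantity demanded = (85.2 − 81)/0.05 = 84.
Sellers' marginal cost at q' = 84: 26.5 + 0.01·84 = 27.34.
Δq = 978.3333 − 84 = 894.3333; wedge = 81 − 27.34 = 53.66.
Deadweight loss = ½ × 894.3333 × 53.66 = $23994.96.

$23994.96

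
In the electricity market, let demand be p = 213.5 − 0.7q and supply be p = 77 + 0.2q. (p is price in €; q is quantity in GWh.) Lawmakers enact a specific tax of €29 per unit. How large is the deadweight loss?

Competitive equilibrium: 213.5 − 0.7q = 77 + 0.2q → q* = 151.6667, p* = 107.3333.
With the tax, the buyer price exceeds the seller price by 29: (213.5 − 0.7q) − (77 + 0.2q) = 29 → q' = 119.4444.
Δq = 151.6667 − 119.4444 = 32.2223; the wedge equals the tax, 29.
The triangle = ½ × 32.2223 × 29 = €467.22.

€467.22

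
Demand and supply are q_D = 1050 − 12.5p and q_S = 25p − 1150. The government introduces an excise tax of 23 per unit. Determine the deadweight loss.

In inverse form: demand p = 84 − 0.08q, supply p = 46 + 0.04q.
Competitive equilibrium: 84 − 0.08q = 46 + 0.04q → q* = 316.6667, p* = 58.6667.
With the tax, the buyer price exceeds the seller price by 23: (84 − 0.08q) − (46 + 0.04q) = 23 → q' = 125.
Δq = 316.6667 − 125 = 191.6667; the wedge equals the tax, 23.
The triangle = ½ × 191.6667 × 23 = 2204.17.

2204.17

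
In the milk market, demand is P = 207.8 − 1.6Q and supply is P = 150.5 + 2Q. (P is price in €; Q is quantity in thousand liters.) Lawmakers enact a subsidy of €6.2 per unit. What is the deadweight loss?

Competitive equilibrium: 207.8 − 1.6Q = 150.5 + 2Q → Q* = 15.9167, P* = 182.3333.
The subsidy lowers effective supply by 6.2: P = 144.3 + 2Q.
New quantity: 207.8 − 1.6Q = 144.3 + 2Q → Q' = 17.6389.
Overproduction ΔQ = 17.6389 − 15.9167 = 1.7222; wedge = subsidy = 6.2.
DWL = ½ × 1.7222 × 6.2 = €5.34 thousand.

€5.34 thousand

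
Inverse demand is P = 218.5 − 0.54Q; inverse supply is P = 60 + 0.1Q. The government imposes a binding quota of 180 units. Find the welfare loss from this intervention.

Competitive equilibrium: 218.5 − 0.54Q = 60 + 0.1Q → Q* = 247.6563, P* = 84.7656.
At Q = 180: demand price = 218.5 − 0.54·180 = 121.3; supply price = 60 + 0.1·180 = 78.
ΔQ = 247.6563 − 180 = 67.6563; wedge = 121.3 − 78 = 43.3.
DWL = ½ × 67.6563 × 43.3 = 1464.76.

1464.76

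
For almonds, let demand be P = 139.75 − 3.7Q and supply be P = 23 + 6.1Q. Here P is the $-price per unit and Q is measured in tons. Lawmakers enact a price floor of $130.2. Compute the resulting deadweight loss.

$426.74

Competitive equilibrium: 139.75 − 3.7Q = 23 + 6.1Q → Q* = 11.9133, P* = 95.6709.
At the floor P = 130.2, quantity demanded = (139.75 − 130.2)/3.7 = 2.5811.
Sellers' marginal cost at Q' = 2.5811: 23 + 6.1·2.5811 = 38.7447.
ΔQ = 11.9133 − 2.5811 = 9.3322; wedge = 130.2 − 38.7447 = 91.4553.
Welfare loss = ½ × 9.3322 × 91.4553 = $426.74.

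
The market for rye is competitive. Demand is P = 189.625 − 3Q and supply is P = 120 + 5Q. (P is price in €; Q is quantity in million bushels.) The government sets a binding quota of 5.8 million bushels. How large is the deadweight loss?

€33.71 million

Competitive equilibrium: 189.625 − 3Q = 120 + 5Q → Q* = 8.7031, P* = 163.5156.
At Q = 5.8: demand price = 189.625 − 3·5.8 = 172.225; supply price = 120 + 5·5.8 = 149.
ΔQ = 8.7031 − 5.8 = 2.9031; wedge = 172.225 − 149 = 23.225.
Welfare loss = ½ × 2.9031 × 23.225 = €33.71 million.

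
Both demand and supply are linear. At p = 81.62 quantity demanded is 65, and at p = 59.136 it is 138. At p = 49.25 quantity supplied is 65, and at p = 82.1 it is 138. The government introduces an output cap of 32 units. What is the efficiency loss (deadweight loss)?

2172.11

Demand slope = (59.136 − 81.62)/(138 − 65) = −0.308, so p = 101.64 − 0.308q.
Supply slope = (82.1 − 49.25)/(138 − 65) = 0.45, so p = 20 + 0.45q.
Competitive equilibrium: 101.64 − 0.308q = 20 + 0.45q → q* = 107.7045, p* = 68.467.
At q = 32: demand price = 101.64 − 0.308·32 = 91.784; supply price = 20 + 0.45·32 = 34.4.
Δq = 107.7045 − 32 = 75.7045; wedge = 91.784 − 34.4 = 57.384.
Deadweight loss = ½ × 75.7045 × 57.384 = 2172.11.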